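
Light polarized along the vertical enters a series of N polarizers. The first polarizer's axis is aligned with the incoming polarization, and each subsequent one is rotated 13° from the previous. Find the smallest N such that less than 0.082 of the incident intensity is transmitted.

First polarizer is aligned with the polarization: full transmission.
Each further stage multiplies by cos²(13°) = 0.9494.
After N polarizers: T = 0.9494^(N−1). Require T < 0.082 ⇒ N−1 > ln(0.082)/ln(0.9494) = 48.16, so N−1 ≥ 49 and N = 50.
Check: N=50 gives T = 0.07851 < 0.082; N=49 gives T = 0.0827.

N = 50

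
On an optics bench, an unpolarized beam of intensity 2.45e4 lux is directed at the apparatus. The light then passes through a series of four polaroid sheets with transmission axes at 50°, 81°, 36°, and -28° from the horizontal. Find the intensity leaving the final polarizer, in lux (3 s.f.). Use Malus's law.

I ≈ 865 lux

Unpolarized light through the first polarizer → I₁ = 2.45e4 lux/2 = 1.225e+04 lux, polarized at 50°.
I₂ = I₁ · cos²(31°) = 1.225e+04 · 0.7347 = 9001 lux.
I₃ = I₂ · cos²(45°) = 9001 · 0.5 = 4500 lux.
I₄ = I₃ · cos²(64°) = 4500 · 0.1922 = 864.8 lux.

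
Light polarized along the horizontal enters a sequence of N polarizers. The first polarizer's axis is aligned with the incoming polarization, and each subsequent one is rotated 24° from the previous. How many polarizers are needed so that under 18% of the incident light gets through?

First polarizer is aligned with the polarization: full transmission.
Each further stage multiplies by cos²(24°) = 0.8346.
After N polarizers: T = 0.8346^(N−1). Require T < 0.18 ⇒ N−1 > ln(0.18)/ln(0.8346) = 9.48, so N−1 ≥ 10 and N = 11.
Check: N=11 gives T = 0.1639 < 0.18; N=10 gives T = 0.1964.

N = 11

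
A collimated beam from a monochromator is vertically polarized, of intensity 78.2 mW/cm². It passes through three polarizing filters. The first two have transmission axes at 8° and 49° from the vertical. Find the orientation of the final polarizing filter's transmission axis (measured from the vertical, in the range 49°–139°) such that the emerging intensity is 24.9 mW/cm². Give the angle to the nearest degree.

I₁ = I₀ cos²(8° − 0°) = I₀ cos²(8°) = 0.9806 I₀.
I₂ = I₁ cos²(49° − 8°) = 0.9806 I₀ · cos²(41°) = 0.5586 I₀.
Target fraction: 24.9 / 78.2 mW/cm² = 0.3184 of I₀.
Need I₃/I₀ = 0.3184, so cos²(θ − 49°) = 0.3184 / 0.5586 = 0.5701.
θ − 49° = arccos(√0.5701) = 41.0°, giving θ ≈ 49 + 41.0 = 90.0°.

θ ≈ 90°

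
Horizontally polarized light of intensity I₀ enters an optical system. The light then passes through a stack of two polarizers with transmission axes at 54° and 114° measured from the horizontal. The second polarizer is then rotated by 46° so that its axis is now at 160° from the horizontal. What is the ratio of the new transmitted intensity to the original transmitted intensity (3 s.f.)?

I_new/I_old ≈ 0.304

Before rotation:
By Malus's law, I₁ = I₀ cos²(54° − 0°) = I₀ cos²(54°) = 0.3455 I₀.
I₂ = I₁ cos²(114° − 54°) = 0.3455 I₀ · cos²(60°) = 0.08637 I₀.
After rotation:
I₁ = I₀ cos²(54° − 0°) = I₀ cos²(54°) = 0.3455 I₀.
Angle between axes 1 and 2: 74°. I₂ = 0.3455 I₀ · cos²(74°) = 0.02625 I₀.
Ratio = 0.02625 / 0.08637 = 0.3039.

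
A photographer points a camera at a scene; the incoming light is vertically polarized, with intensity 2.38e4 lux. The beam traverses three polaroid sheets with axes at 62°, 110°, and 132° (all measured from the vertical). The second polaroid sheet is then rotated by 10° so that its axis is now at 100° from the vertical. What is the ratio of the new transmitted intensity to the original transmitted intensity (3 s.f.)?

Before rotation:
By Malus's law, I₁ = I₀ cos²(62° − 0°) = I₀ cos²(62°) = 0.2204 I₀.
I₂ = I₁ cos²(110° − 62°) = 0.2204 I₀ · cos²(48°) = 0.09868 I₀.
I₃ = I₂ cos²(132° − 110°) = 0.09868 I₀ · cos²(22°) = 0.08483 I₀.
After rotation:
I₁ = I₀ cos²(62° − 0°) = I₀ cos²(62°) = 0.2204 I₀.
I₂ = I₁ cos²(100° − 62°) = 0.2204 I₀ · cos²(38°) = 0.1369 I₀.
I₃ = I₂ cos²(132° − 100°) = 0.1369 I₀ · cos²(32°) = 0.09843 I₀.
Ratio = 0.09843 / 0.08483 = 1.16.

I_new/I_old ≈ 1.16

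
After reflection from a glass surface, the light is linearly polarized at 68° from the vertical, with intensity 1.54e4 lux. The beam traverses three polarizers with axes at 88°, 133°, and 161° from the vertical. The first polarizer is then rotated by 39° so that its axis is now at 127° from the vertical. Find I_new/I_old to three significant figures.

I_new/I_old ≈ 0.594

Before rotation:
I₁ = I₀ cos²(88° − 68°) = I₀ cos²(20°) = 0.883 I₀.
I₂ = I₁ cos²(133° − 88°) = 0.883 I₀ · cos²(45°) = 0.4415 I₀.
I₃ = I₂ cos²(161° − 133°) = 0.4415 I₀ · cos²(28°) = 0.3442 I₀.
After rotation:
I₁ = I₀ cos²(127° − 68°) = I₀ cos²(59°) = 0.2653 I₀.
I₂ = I₁ cos²(133° − 127°) = 0.2653 I₀ · cos²(6°) = 0.2624 I₀.
I₃ = I₂ cos²(161° − 133°) = 0.2624 I₀ · cos²(28°) = 0.2045 I₀.
Ratio = 0.2045 / 0.3442 = 0.5942.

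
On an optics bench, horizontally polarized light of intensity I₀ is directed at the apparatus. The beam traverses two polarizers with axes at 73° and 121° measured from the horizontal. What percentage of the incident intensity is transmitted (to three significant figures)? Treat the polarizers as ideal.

≈ 3.83%

I₁ = I₀ cos²(73° − 0°) = I₀ cos²(73°) = 0.08548 I₀.
I₂ = I₁ cos²(121° − 73°) = 0.08548 I₀ · cos²(48°) = 0.03827 I₀.
That is 3.827% of the incident intensity.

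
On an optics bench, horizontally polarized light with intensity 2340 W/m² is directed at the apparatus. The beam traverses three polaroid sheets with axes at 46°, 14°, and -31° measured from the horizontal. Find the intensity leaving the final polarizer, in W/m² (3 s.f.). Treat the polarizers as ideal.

By Malus's law, I₁ = 2340 W/m² · cos²(46°) = 1129 W/m².
I₂ = I₁ · cos²(32°) = 1129 · 0.7192 = 812.1 W/m².
I₃ = I₂ · cos²(45°) = 812.1 · 0.5 = 406 W/m².

I ≈ 406 W/m²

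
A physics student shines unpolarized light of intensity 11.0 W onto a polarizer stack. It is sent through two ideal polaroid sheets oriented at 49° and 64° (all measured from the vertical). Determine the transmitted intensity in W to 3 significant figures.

Unpolarized light through the first polarizer → I₁ = 11.0 W/2 = 5.5 W, polarized at 49°.
I₂ = I₁ · cos²(15°) = 5.5 · 0.933 = 5.132 W.

I ≈ 5.13 W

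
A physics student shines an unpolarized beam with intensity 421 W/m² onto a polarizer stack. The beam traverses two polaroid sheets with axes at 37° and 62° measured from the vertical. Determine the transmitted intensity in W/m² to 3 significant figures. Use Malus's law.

Unpolarized light through the first polarizer → I₁ = 421 W/m²/2 = 210.5 W/m², polarized at 37°.
I₂ = I₁ · cos²(25°) = 210.5 · 0.8214 = 172.9 W/m².

I ≈ 173 W/m²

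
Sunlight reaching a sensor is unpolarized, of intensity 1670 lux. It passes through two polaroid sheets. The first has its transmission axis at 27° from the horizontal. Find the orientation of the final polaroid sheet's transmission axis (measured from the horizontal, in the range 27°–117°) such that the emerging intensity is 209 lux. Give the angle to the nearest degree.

θ ≈ 87°

Unpolarized light through the first polarizer → I₁ = ½ I₀, now polarized at 27°.
Target fraction: 209 / 1670 lux = 0.1251 of I₀.
Need I₂/I₀ = 0.1251, so cos²(θ − 27°) = 0.1251 / 0.5 = 0.2503.
θ − 27° = arccos(√0.2503) = 60.0°, giving θ ≈ 27 + 60.0 = 87.0°.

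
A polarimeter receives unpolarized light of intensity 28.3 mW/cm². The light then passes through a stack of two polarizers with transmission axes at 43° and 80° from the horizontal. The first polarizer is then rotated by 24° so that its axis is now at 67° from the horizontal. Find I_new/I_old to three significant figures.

I_new/I_old ≈ 1.49

Before rotation:
Unpolarized light through the first polarizer → I₁ = ½ I₀, now polarized at 43°.
I₂ = I₁ cos²(80° − 43°) = 0.5 I₀ · cos²(37°) = 0.3189 I₀.
After rotation:
Unpolarized light through the first polarizer → I₁ = ½ I₀, now polarized at 67°.
I₂ = I₁ cos²(80° − 67°) = 0.5 I₀ · cos²(13°) = 0.4747 I₀.
Ratio = 0.4747 / 0.3189 = 1.489.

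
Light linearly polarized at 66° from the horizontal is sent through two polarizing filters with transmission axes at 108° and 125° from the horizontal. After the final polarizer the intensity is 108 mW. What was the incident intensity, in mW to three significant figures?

By Malus's law, I₁ = I₀ cos²(108° − 66°) = I₀ cos²(42°) = 0.5523 I₀.
I₂ = I₁ cos²(125° − 108°) = 0.5523 I₀ · cos²(17°) = 0.5051 I₀.
So 108 mW = 0.5051 I₀, giving I₀ = 108/0.5051 = 213.8 mW.

I₀ ≈ 214 mW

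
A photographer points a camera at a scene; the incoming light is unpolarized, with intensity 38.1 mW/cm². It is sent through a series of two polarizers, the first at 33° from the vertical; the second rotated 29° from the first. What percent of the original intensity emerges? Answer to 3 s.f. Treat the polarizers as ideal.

≈ 38.2%

Unpolarized light through the first polarizer → I₁ = 38.1 mW/cm²/2 = 19.05 mW/cm², polarized at 33°.
I₂ = I₁ · cos²(29°) = 19.05 · 0.765 = 14.57 mW/cm².
That is 38.25% of the incident intensity.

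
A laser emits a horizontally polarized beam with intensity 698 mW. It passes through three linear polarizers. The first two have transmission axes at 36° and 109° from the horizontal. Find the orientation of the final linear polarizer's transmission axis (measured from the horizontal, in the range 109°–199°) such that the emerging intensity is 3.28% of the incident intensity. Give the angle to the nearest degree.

I₁ = I₀ cos²(36° − 0°) = I₀ cos²(36°) = 0.6545 I₀.
I₂ = I₁ cos²(109° − 36°) = 0.6545 I₀ · cos²(73°) = 0.05595 I₀.
Need I₃/I₀ = 0.0328, so cos²(θ − 109°) = 0.0328 / 0.05595 = 0.5863.
θ − 109° = arccos(√0.5863) = 40.0°, giving θ ≈ 109 + 40.0 = 149.0°.

θ ≈ 149°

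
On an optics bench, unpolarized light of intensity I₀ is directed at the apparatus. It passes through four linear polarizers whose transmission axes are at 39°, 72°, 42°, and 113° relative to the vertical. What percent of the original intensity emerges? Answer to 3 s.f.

Unpolarized light through the first polarizer → I₁ = ½ I₀, now polarized at 39°.
I₂ = I₁ cos²(72° − 39°) = 0.5 I₀ · cos²(33°) = 0.3517 I₀.
I₃ = I₂ cos²(42° − 72°) = 0.3517 I₀ · cos²(30°) = 0.2638 I₀.
I₄ = I₃ cos²(113° − 42°) = 0.2638 I₀ · cos²(71°) = 0.02796 I₀.
That is 2.796% of the incident intensity.

≈ 2.80%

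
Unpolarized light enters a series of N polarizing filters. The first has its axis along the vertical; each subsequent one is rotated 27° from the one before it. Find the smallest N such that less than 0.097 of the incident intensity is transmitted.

N = 9

First polarizer halves the unpolarized light: factor 1/2.
Each further stage multiplies by cos²(27°) = 0.7939.
After N polarizers: T = 0.5·0.7939^(N−1). Require T < 0.097 ⇒ N−1 > ln(0.097/0.5)/ln(0.7939) = 7.11, so N−1 ≥ 8 and N = 9.
Check: N=9 gives T = 0.0789 < 0.097; N=8 gives T = 0.09938.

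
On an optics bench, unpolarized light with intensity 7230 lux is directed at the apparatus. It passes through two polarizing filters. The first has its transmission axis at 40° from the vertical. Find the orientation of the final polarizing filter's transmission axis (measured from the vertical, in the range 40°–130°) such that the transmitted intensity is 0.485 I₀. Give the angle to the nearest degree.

Unpolarized light through the first polarizer → I₁ = ½ I₀, now polarized at 40°.
Need I₂/I₀ = 0.485, so cos²(θ − 40°) = 0.485 / 0.5 = 0.97.
θ − 40° = arccos(√0.97) = 10.0°, giving θ ≈ 40 + 10.0 = 50.0°.

θ ≈ 50°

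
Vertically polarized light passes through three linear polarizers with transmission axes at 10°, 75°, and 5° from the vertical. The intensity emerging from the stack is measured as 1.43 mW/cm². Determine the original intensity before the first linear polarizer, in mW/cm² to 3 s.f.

I₀ ≈ 70.6 mW/cm²

By Malus's law, I₁ = I₀ cos²(10° − 0°) = I₀ cos²(10°) = 0.9698 I₀.
I₂ = I₁ cos²(75° − 10°) = 0.9698 I₀ · cos²(65°) = 0.1732 I₀.
I₃ = I₂ cos²(5° − 75°) = 0.1732 I₀ · cos²(70°) = 0.02026 I₀.
So 1.43 mW/cm² = 0.02026 I₀, giving I₀ = 1.43/0.02026 = 70.57 mW/cm².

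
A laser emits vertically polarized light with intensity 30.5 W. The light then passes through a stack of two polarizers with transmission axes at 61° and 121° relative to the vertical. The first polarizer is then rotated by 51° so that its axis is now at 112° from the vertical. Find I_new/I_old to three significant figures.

I_new/I_old ≈ 2.33

Before rotation:
I₁ = I₀ cos²(61° − 0°) = I₀ cos²(61°) = 0.235 I₀.
I₂ = I₁ cos²(121° − 61°) = 0.235 I₀ · cos²(60°) = 0.05876 I₀.
After rotation:
I₁ = I₀ cos²(112° − 0°) = I₀ cos²(68°) = 0.1403 I₀.
I₂ = I₁ cos²(121° − 112°) = 0.1403 I₀ · cos²(9°) = 0.1369 I₀.
Ratio = 0.1369 / 0.05876 = 2.33.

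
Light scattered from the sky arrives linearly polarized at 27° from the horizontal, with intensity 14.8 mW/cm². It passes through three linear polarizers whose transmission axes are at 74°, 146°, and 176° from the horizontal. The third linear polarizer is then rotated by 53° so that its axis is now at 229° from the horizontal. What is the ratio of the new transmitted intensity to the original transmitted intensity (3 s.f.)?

I_new/I_old ≈ 0.0198

Before rotation:
I₁ = I₀ cos²(74° − 27°) = I₀ cos²(47°) = 0.4651 I₀.
I₂ = I₁ cos²(146° − 74°) = 0.4651 I₀ · cos²(72°) = 0.04442 I₀.
I₃ = I₂ cos²(176° − 146°) = 0.04442 I₀ · cos²(30°) = 0.03331 I₀.
After rotation:
I₁ = I₀ cos²(74° − 27°) = I₀ cos²(47°) = 0.4651 I₀.
I₂ = I₁ cos²(146° − 74°) = 0.4651 I₀ · cos²(72°) = 0.04442 I₀.
I₃ = I₂ cos²(229° − 146°) = 0.04442 I₀ · cos²(83°) = 0.0006597 I₀.
Ratio = 0.0006597 / 0.03331 = 0.0198.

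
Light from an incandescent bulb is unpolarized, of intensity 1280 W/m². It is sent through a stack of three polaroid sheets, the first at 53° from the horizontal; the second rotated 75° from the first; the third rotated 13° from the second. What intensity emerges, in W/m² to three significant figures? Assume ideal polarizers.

I ≈ 40.7 W/m²

Unpolarized light through the first polarizer → I₁ = 1280 W/m²/2 = 640 W/m², polarized at 53°.
I₂ = I₁ · cos²(75°) = 640 · 0.06699 = 42.87 W/m².
I₃ = I₂ · cos²(13°) = 42.87 · 0.9494 = 40.7 W/m².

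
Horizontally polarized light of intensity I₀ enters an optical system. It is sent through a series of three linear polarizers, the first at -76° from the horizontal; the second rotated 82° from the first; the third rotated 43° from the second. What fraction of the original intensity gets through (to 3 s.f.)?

≈ 0.000606 I₀

I₁ = I₀ cos²(-76° − 0°) = I₀ cos²(76°) = 0.05853 I₀.
I₂ = I₁ cos²(82°) = 0.05853 · 0.01937 I₀ = 0.001134 I₀.
I₃ = I₂ cos²(43°) = 0.001134 · 0.5349 I₀ = 0.0006063 I₀.
Transmitted fraction = 0.0006063.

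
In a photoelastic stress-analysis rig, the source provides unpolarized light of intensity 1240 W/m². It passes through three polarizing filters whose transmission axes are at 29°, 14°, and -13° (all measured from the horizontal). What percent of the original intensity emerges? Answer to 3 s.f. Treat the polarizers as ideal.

≈ 37.0%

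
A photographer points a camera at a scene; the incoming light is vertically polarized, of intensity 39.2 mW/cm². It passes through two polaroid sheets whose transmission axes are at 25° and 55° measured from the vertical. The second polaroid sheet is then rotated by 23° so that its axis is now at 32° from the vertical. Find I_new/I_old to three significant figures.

I_new/I_old ≈ 1.31

Before rotation:
I₁ = I₀ cos²(25° − 0°) = I₀ cos²(25°) = 0.8214 I₀.
I₂ = I₁ cos²(55° − 25°) = 0.8214 I₀ · cos²(30°) = 0.616 I₀.
After rotation:
I₁ = I₀ cos²(25° − 0°) = I₀ cos²(25°) = 0.8214 I₀.
I₂ = I₁ cos²(32° − 25°) = 0.8214 I₀ · cos²(7°) = 0.8092 I₀.
Ratio = 0.8092 / 0.616 = 1.314.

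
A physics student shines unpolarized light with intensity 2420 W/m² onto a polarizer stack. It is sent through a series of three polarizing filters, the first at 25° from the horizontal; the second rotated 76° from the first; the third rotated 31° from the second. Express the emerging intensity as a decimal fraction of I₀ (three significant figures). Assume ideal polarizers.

I/I₀ ≈ 0.0215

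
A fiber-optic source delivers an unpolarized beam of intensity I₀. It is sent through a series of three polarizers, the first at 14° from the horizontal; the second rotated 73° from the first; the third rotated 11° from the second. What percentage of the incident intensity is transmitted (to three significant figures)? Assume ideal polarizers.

≈ 4.12%

Unpolarized light through the first polarizer → I₁ = ½ I₀, now polarized at 14°.
I₂ = I₁ cos²(73°) = 0.5 · 0.08548 I₀ = 0.04274 I₀.
I₃ = I₂ cos²(11°) = 0.04274 · 0.9636 I₀ = 0.04118 I₀.
That is 4.118% of the incident intensity.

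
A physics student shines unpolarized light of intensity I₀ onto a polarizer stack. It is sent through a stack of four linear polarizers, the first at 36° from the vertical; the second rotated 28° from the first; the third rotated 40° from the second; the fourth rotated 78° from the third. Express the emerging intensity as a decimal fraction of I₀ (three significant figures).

≈ 0.00989 I₀

Unpolarized light through the first polarizer → I₁ = ½ I₀, now polarized at 36°.
I₂ = I₁ cos²(28°) = 0.5 · 0.7796 I₀ = 0.3898 I₀.
I₃ = I₂ cos²(40°) = 0.3898 · 0.5868 I₀ = 0.2287 I₀.
I₄ = I₃ cos²(78°) = 0.2287 · 0.04323 I₀ = 0.009888 I₀.
Transmitted fraction = 0.009888.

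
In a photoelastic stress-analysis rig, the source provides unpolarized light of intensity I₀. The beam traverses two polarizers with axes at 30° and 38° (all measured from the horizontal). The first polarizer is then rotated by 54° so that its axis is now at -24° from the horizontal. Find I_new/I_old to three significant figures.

I_new/I_old ≈ 0.225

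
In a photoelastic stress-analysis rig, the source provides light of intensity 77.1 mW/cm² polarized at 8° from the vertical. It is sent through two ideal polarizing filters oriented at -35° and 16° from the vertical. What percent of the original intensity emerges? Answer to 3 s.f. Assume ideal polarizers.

By Malus's law, I₁ = 77.1 mW/cm² · cos²(43°) = 41.24 mW/cm².
I₂ = I₁ · cos²(51°) = 41.24 · 0.396 = 16.33 mW/cm².
That is 21.18% of the incident intensity.

≈ 21.2%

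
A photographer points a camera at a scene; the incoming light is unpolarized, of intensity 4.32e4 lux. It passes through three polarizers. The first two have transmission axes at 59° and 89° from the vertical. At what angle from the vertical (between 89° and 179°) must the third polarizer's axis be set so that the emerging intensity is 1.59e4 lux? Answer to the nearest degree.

θ ≈ 97°

Unpolarized light through the first polarizer → I₁ = ½ I₀, now polarized at 59°.
I₂ = I₁ cos²(89° − 59°) = 0.5 I₀ · cos²(30°) = 0.375 I₀.
Target fraction: 1.59e4 / 4.32e4 lux = 0.3681 of I₀.
Need I₃/I₀ = 0.3681, so cos²(θ − 89°) = 0.3681 / 0.375 = 0.9815.
θ − 89° = arccos(√0.9815) = 7.8°, giving θ ≈ 89 + 7.8 = 96.8°.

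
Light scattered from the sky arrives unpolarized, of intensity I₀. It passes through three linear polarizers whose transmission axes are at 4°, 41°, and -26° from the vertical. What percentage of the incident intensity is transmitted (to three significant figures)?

Unpolarized light through the first polarizer → I₁ = ½ I₀, now polarized at 4°.
I₂ = I₁ cos²(41° − 4°) = 0.5 I₀ · cos²(37°) = 0.3189 I₀.
I₃ = I₂ cos²(-26° − 41°) = 0.3189 I₀ · cos²(67°) = 0.04869 I₀.
That is 4.869% of the incident intensity.

≈ 4.87%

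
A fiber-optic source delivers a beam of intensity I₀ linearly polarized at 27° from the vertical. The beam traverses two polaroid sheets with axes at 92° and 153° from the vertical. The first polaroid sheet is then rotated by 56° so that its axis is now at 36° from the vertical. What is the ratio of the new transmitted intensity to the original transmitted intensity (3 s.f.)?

I_new/I_old ≈ 4.79

Before rotation:
I₁ = I₀ cos²(92° − 27°) = I₀ cos²(65°) = 0.1786 I₀.
I₂ = I₁ cos²(153° − 92°) = 0.1786 I₀ · cos²(61°) = 0.04198 I₀.
After rotation:
I₁ = I₀ cos²(36° − 27°) = I₀ cos²(9°) = 0.9755 I₀.
Angle between axes 1 and 2: 63°. I₂ = 0.9755 I₀ · cos²(63°) = 0.2011 I₀.
Ratio = 0.2011 / 0.04198 = 4.79.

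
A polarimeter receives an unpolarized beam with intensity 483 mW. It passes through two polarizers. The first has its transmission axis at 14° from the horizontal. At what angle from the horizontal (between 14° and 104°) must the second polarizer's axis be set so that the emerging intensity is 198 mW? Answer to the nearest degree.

Unpolarized light through the first polarizer → I₁ = ½ I₀, now polarized at 14°.
Target fraction: 198 / 483 mW = 0.4099 of I₀.
Need I₂/I₀ = 0.4099, so cos²(θ − 14°) = 0.4099 / 0.5 = 0.8199.
θ − 14° = arccos(√0.8199) = 25.1°, giving θ ≈ 14 + 25.1 = 39.1°.

θ ≈ 39°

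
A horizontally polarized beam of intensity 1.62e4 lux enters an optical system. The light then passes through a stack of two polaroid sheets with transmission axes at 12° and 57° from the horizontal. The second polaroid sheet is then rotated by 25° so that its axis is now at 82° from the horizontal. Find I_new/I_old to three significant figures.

Before rotation:
By Malus's law, I₁ = I₀ cos²(12° − 0°) = I₀ cos²(12°) = 0.9568 I₀.
I₂ = I₁ cos²(57° − 12°) = 0.9568 I₀ · cos²(45°) = 0.4784 I₀.
After rotation:
I₁ = I₀ cos²(12° − 0°) = I₀ cos²(12°) = 0.9568 I₀.
I₂ = I₁ cos²(82° − 12°) = 0.9568 I₀ · cos²(70°) = 0.1119 I₀.
Ratio = 0.1119 / 0.4784 = 0.234.

I_new/I_old ≈ 0.234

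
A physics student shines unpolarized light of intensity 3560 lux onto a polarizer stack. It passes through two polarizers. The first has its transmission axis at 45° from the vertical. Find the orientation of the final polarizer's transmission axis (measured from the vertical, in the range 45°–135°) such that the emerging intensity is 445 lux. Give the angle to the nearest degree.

θ ≈ 105°

Unpolarized light through the first polarizer → I₁ = ½ I₀, now polarized at 45°.
Target fraction: 445 / 3560 lux = 0.125 of I₀.
Need I₂/I₀ = 0.125, so cos²(θ − 45°) = 0.125 / 0.5 = 0.25.
θ − 45° = arccos(√0.25) = 60.0°, giving θ ≈ 45 + 60.0 = 105.0°.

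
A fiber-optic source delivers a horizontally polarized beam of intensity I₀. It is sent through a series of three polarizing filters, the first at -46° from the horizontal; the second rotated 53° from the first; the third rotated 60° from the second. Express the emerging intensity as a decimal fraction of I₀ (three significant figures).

≈ 0.0437 I₀

I₁ = I₀ cos²(-46° − 0°) = I₀ cos²(46°) = 0.4826 I₀.
I₂ = I₁ cos²(53°) = 0.4826 · 0.3622 I₀ = 0.1748 I₀.
I₃ = I₂ cos²(60°) = 0.1748 · 0.25 I₀ = 0.04369 I₀.
Transmitted fraction = 0.04369.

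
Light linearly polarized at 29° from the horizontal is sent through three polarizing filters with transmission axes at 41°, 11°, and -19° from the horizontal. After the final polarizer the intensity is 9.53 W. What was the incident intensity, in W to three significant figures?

I₁ = I₀ cos²(41° − 29°) = I₀ cos²(12°) = 0.9568 I₀.
I₂ = I₁ cos²(11° − 41°) = 0.9568 I₀ · cos²(30°) = 0.7176 I₀.
I₃ = I₂ cos²(-19° − 11°) = 0.7176 I₀ · cos²(30°) = 0.5382 I₀.
So 9.53 W = 0.5382 I₀, giving I₀ = 9.53/0.5382 = 17.71 W.

I₀ ≈ 17.7 W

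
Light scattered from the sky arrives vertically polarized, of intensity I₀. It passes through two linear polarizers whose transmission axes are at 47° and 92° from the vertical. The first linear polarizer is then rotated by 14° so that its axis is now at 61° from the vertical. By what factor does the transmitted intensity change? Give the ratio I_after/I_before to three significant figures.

I_new/I_old ≈ 0.743

Before rotation:
I₁ = I₀ cos²(47° − 0°) = I₀ cos²(47°) = 0.4651 I₀.
I₂ = I₁ cos²(92° − 47°) = 0.4651 I₀ · cos²(45°) = 0.2326 I₀.
After rotation:
I₁ = I₀ cos²(61° − 0°) = I₀ cos²(61°) = 0.235 I₀.
I₂ = I₁ cos²(92° − 61°) = 0.235 I₀ · cos²(31°) = 0.1727 I₀.
Ratio = 0.1727 / 0.2326 = 0.7426.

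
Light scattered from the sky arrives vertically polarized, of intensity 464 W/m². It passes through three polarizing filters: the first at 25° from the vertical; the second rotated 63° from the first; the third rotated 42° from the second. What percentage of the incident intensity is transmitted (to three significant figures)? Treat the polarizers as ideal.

≈ 9.35%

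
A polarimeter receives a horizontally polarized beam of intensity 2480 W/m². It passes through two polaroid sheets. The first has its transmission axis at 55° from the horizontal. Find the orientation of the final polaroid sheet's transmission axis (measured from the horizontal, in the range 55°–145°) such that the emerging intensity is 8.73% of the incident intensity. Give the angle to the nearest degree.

θ ≈ 114°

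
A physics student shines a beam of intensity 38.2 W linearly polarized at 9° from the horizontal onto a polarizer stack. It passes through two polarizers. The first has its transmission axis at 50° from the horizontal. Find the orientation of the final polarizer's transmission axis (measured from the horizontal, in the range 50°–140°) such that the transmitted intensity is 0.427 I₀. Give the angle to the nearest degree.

I₁ = I₀ cos²(50° − 9°) = I₀ cos²(41°) = 0.5696 I₀.
Need I₂/I₀ = 0.427, so cos²(θ − 50°) = 0.427 / 0.5696 = 0.7497.
θ − 50° = arccos(√0.7497) = 30.0°, giving θ ≈ 50 + 30.0 = 80.0°.

θ ≈ 80°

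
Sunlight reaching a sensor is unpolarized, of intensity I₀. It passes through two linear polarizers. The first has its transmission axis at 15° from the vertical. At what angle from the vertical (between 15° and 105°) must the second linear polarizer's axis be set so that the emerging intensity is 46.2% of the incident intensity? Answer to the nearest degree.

Unpolarized light through the first polarizer → I₁ = ½ I₀, now polarized at 15°.
Need I₂/I₀ = 0.462, so cos²(θ − 15°) = 0.462 / 0.5 = 0.924.
θ − 15° = arccos(√0.924) = 16.0°, giving θ ≈ 15 + 16.0 = 31.0°.

θ ≈ 31°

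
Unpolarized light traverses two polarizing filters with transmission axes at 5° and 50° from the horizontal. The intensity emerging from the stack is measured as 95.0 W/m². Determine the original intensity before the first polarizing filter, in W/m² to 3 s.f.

Unpolarized light through the first polarizer → I₁ = ½ I₀, now polarized at 5°.
I₂ = I₁ cos²(50° − 5°) = 0.5 I₀ · cos²(45°) = 0.25 I₀.
So 95.0 W/m² = 0.25 I₀, giving I₀ = 95.0/0.25 = 380 W/m².

I₀ ≈ 380 W/m²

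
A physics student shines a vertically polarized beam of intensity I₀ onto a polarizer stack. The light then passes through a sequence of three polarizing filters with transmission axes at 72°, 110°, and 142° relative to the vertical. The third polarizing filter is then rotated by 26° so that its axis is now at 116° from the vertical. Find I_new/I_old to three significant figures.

I_new/I_old ≈ 1.38

Before rotation:
By Malus's law, I₁ = I₀ cos²(72° − 0°) = I₀ cos²(72°) = 0.09549 I₀.
I₂ = I₁ cos²(110° − 72°) = 0.09549 I₀ · cos²(38°) = 0.0593 I₀.
I₃ = I₂ cos²(142° − 110°) = 0.0593 I₀ · cos²(32°) = 0.04265 I₀.
After rotation:
I₁ = I₀ cos²(72° − 0°) = I₀ cos²(72°) = 0.09549 I₀.
I₂ = I₁ cos²(110° − 72°) = 0.09549 I₀ · cos²(38°) = 0.0593 I₀.
I₃ = I₂ cos²(116° − 110°) = 0.0593 I₀ · cos²(6°) = 0.05865 I₀.
Ratio = 0.05865 / 0.04265 = 1.375.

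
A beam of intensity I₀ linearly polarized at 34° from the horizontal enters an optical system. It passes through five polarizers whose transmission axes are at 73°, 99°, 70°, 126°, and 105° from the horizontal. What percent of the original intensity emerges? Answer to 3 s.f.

≈ 10.2%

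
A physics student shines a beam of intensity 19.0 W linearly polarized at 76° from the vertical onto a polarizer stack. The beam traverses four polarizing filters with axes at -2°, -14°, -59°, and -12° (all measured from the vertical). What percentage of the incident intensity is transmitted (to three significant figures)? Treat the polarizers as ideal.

≈ 0.962%

By Malus's law, I₁ = 19.0 W · cos²(78°) = 0.8213 W.
I₂ = I₁ · cos²(12°) = 0.8213 · 0.9568 = 0.7858 W.
I₃ = I₂ · cos²(45°) = 0.7858 · 0.5 = 0.3929 W.
I₄ = I₃ · cos²(47°) = 0.3929 · 0.4651 = 0.1827 W.
That is 0.9618% of the incident intensity.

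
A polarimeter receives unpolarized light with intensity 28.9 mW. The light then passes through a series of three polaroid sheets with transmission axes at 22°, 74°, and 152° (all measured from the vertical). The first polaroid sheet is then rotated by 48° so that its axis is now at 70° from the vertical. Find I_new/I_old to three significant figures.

Before rotation:
Unpolarized light through the first polarizer → I₁ = ½ I₀, now polarized at 22°.
I₂ = I₁ cos²(74° − 22°) = 0.5 I₀ · cos²(52°) = 0.1895 I₀.
I₃ = I₂ cos²(152° − 74°) = 0.1895 I₀ · cos²(78°) = 0.008192 I₀.
After rotation:
Unpolarized light through the first polarizer → I₁ = ½ I₀, now polarized at 70°.
I₂ = I₁ cos²(74° − 70°) = 0.5 I₀ · cos²(4°) = 0.4976 I₀.
I₃ = I₂ cos²(152° − 74°) = 0.4976 I₀ · cos²(78°) = 0.02151 I₀.
Ratio = 0.02151 / 0.008192 = 2.625.

I_new/I_old ≈ 2.63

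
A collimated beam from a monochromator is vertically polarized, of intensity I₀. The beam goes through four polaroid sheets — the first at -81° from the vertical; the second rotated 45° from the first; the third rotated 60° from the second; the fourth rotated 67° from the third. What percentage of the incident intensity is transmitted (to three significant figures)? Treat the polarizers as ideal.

≈ 0.0467%

By Malus's law, I₁ = I₀ cos²(-81° − 0°) = I₀ cos²(81°) = 0.02447 I₀.
I₂ = I₁ cos²(45°) = 0.02447 · 0.5 I₀ = 0.01224 I₀.
I₃ = I₂ cos²(60°) = 0.01224 · 0.25 I₀ = 0.003059 I₀.
I₄ = I₃ cos²(67°) = 0.003059 · 0.1527 I₀ = 0.000467 I₀.
That is 0.0467% of the incident intensity.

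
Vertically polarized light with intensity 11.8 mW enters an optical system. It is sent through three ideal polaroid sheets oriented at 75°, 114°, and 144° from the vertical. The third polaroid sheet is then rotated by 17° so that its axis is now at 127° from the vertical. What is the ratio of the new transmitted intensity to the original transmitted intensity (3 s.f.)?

I_new/I_old ≈ 1.27

Before rotation:
I₁ = I₀ cos²(75° − 0°) = I₀ cos²(75°) = 0.06699 I₀.
I₂ = I₁ cos²(114° − 75°) = 0.06699 I₀ · cos²(39°) = 0.04046 I₀.
I₃ = I₂ cos²(144° − 114°) = 0.04046 I₀ · cos²(30°) = 0.03034 I₀.
After rotation:
I₁ = I₀ cos²(75° − 0°) = I₀ cos²(75°) = 0.06699 I₀.
I₂ = I₁ cos²(114° − 75°) = 0.06699 I₀ · cos²(39°) = 0.04046 I₀.
I₃ = I₂ cos²(127° − 114°) = 0.04046 I₀ · cos²(13°) = 0.03841 I₀.
Ratio = 0.03841 / 0.03034 = 1.266.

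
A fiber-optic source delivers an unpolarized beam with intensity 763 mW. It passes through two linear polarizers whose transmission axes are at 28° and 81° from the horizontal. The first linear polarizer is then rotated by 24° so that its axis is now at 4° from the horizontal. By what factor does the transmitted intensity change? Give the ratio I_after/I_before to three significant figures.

Before rotation:
Unpolarized light through the first polarizer → I₁ = ½ I₀, now polarized at 28°.
I₂ = I₁ cos²(81° − 28°) = 0.5 I₀ · cos²(53°) = 0.1811 I₀.
After rotation:
Unpolarized light through the first polarizer → I₁ = ½ I₀, now polarized at 4°.
I₂ = I₁ cos²(81° − 4°) = 0.5 I₀ · cos²(77°) = 0.0253 I₀.
Ratio = 0.0253 / 0.1811 = 0.1397.

I_new/I_old ≈ 0.140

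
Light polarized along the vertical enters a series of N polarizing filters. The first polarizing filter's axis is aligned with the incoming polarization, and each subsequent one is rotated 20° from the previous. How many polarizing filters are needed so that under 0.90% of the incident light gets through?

N = 39

First polarizer is aligned with the polarization: full transmission.
Each further stage multiplies by cos²(20°) = 0.883.
After N polarizers: T = 0.883^(N−1). Require T < 0.0090 ⇒ N−1 > ln(0.0090)/ln(0.883) = 37.86, so N−1 ≥ 38 and N = 39.
Check: N=39 gives T = 0.00885 < 0.0090; N=38 gives T = 0.01002.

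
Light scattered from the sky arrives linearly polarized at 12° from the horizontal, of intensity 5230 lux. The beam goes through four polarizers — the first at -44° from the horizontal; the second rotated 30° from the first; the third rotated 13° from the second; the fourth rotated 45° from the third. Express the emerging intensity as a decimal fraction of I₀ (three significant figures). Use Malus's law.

I/I₀ ≈ 0.111

By Malus's law, I₁ = 5230 lux · cos²(56°) = 1635 lux.
I₂ = I₁ · cos²(30°) = 1635 · 0.75 = 1227 lux.
I₃ = I₂ · cos²(13°) = 1227 · 0.9494 = 1164 lux.
I₄ = I₃ · cos²(45°) = 1164 · 0.5 = 582.2 lux.
Transmitted fraction = 0.1113.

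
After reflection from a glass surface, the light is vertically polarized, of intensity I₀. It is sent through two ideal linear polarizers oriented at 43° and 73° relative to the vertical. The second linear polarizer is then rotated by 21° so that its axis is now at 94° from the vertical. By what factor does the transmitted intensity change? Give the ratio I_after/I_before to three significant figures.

Before rotation:
By Malus's law, I₁ = I₀ cos²(43° − 0°) = I₀ cos²(43°) = 0.5349 I₀.
I₂ = I₁ cos²(73° − 43°) = 0.5349 I₀ · cos²(30°) = 0.4012 I₀.
After rotation:
I₁ = I₀ cos²(43° − 0°) = I₀ cos²(43°) = 0.5349 I₀.
I₂ = I₁ cos²(94° − 43°) = 0.5349 I₀ · cos²(51°) = 0.2118 I₀.
Ratio = 0.2118 / 0.4012 = 0.5281.

I_new/I_old ≈ 0.528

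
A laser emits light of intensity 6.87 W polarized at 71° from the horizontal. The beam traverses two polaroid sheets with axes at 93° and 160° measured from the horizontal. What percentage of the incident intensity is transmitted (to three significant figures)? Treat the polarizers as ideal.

≈ 13.1%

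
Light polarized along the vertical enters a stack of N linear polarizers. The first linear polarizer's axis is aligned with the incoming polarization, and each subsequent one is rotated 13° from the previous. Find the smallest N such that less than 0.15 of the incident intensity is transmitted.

First polarizer is aligned with the polarization: full transmission.
Each further stage multiplies by cos²(13°) = 0.9494.
After N polarizers: T = 0.9494^(N−1). Require T < 0.15 ⇒ N−1 > ln(0.15)/ln(0.9494) = 36.53, so N−1 ≥ 37 and N = 38.
Check: N=38 gives T = 0.1464 < 0.15; N=37 gives T = 0.1542.

N = 38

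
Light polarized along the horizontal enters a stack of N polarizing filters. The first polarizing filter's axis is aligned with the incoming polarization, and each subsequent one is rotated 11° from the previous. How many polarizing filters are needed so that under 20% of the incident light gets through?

First polarizer is aligned with the polarization: full transmission.
Each further stage multiplies by cos²(11°) = 0.9636.
After N polarizers: T = 0.9636^(N−1). Require T < 0.20 ⇒ N−1 > ln(0.20)/ln(0.9636) = 43.40, so N−1 ≥ 44 and N = 45.
Check: N=45 gives T = 0.1956 < 0.20; N=44 gives T = 0.203.

N = 45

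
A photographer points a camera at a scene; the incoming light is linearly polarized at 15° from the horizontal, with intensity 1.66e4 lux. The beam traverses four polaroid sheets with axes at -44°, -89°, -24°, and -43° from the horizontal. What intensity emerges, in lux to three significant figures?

I ≈ 352 lux

I₁ = 1.66e4 lux · cos²(59°) = 4403 lux.
I₂ = I₁ · cos²(45°) = 4403 · 0.5 = 2202 lux.
I₃ = I₂ · cos²(65°) = 2202 · 0.1786 = 393.2 lux.
I₄ = I₃ · cos²(19°) = 393.2 · 0.894 = 351.6 lux.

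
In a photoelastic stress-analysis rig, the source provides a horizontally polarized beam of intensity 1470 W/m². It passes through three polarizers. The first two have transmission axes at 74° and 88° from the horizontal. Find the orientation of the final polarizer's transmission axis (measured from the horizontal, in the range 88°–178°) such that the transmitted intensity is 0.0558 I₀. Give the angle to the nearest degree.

I₁ = I₀ cos²(74° − 0°) = I₀ cos²(74°) = 0.07598 I₀.
I₂ = I₁ cos²(88° − 74°) = 0.07598 I₀ · cos²(14°) = 0.07153 I₀.
Need I₃/I₀ = 0.0558, so cos²(θ − 88°) = 0.0558 / 0.07153 = 0.7801.
θ − 88° = arccos(√0.7801) = 28.0°, giving θ ≈ 88 + 28.0 = 116.0°.

θ ≈ 116°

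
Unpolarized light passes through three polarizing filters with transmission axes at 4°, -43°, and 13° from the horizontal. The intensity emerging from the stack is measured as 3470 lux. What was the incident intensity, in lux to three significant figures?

Unpolarized light through the first polarizer → I₁ = ½ I₀, now polarized at 4°.
I₂ = I₁ cos²(-43° − 4°) = 0.5 I₀ · cos²(47°) = 0.2326 I₀.
I₃ = I₂ cos²(13° + 43°) = 0.2326 I₀ · cos²(56°) = 0.07272 I₀.
So 3470 lux = 0.07272 I₀, giving I₀ = 3470/0.07272 = 4.772e+04 lux.

I₀ ≈ 4.77e4 lux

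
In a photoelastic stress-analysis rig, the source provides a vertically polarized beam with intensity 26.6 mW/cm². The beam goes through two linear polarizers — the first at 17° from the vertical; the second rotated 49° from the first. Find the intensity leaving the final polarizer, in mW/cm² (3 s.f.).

I ≈ 10.5 mW/cm²

I₁ = 26.6 mW/cm² · cos²(17°) = 24.33 mW/cm².
I₂ = I₁ · cos²(49°) = 24.33 · 0.4304 = 10.47 mW/cm².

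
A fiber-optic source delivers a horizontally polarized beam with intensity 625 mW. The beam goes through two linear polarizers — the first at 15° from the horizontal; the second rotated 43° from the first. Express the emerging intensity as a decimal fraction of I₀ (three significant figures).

I₁ = 625 mW · cos²(15°) = 583.1 mW.
I₂ = I₁ · cos²(43°) = 583.1 · 0.5349 = 311.9 mW.
Transmitted fraction = 0.499.

I/I₀ ≈ 0.499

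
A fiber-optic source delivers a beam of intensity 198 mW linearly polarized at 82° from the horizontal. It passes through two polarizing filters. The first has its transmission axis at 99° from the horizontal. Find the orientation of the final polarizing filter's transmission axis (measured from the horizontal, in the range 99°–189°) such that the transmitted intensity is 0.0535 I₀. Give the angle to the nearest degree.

By Malus's law, I₁ = I₀ cos²(99° − 82°) = I₀ cos²(17°) = 0.9145 I₀.
Need I₂/I₀ = 0.0535, so cos²(θ − 99°) = 0.0535 / 0.9145 = 0.0585.
θ − 99° = arccos(√0.0585) = 76.0°, giving θ ≈ 99 + 76.0 = 175.0°.

θ ≈ 175°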